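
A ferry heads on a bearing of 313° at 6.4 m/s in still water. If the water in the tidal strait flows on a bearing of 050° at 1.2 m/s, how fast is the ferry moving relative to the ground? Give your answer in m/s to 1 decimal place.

Taking east as x and north as y: velocity relative to the water = (-4.681, 4.365) m/s; the water relative to ground = (0.919, 0.771) m/s.
Velocity relative to ground = (-4.681, 4.365) + (0.919, 0.771) = (-3.761, 5.136) m/s.
Speed = |(-3.761, 5.136)| = 6.366 m/s.

6.4 m/s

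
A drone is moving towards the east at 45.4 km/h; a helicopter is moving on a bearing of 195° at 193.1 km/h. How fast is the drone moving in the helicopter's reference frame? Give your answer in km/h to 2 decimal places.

Taking east as x and north as y: drone velocity = (45.400, 0.000) km/h; helicopter velocity = (-49.978, -186.520) km/h.
Velocity of drone relative to helicopter = (45.400, 0.000) − (-49.978, -186.520) = (95.378, 186.520) km/h.
Magnitude = |(95.378, 186.520)| = 209.492 km/h.

209.49 km/h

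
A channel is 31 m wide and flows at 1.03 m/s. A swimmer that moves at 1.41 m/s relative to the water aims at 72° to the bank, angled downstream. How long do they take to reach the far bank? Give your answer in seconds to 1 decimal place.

23.1 s

The component of the swimmer's velocity perpendicular to the bank is 1.41 × sin 72° = 1.341 m/s.
The current is parallel to the bank, so it does not affect the crossing time.
Time = 31 / 1.341 = 23.117 s.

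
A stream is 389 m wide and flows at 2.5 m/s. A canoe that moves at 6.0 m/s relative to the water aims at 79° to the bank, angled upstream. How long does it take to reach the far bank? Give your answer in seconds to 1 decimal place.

The component of the canoe's velocity perpendicular to the bank is 6.0 × sin 79° = 5.890 m/s.
Only the cross-stream component determines the crossing time; the current contributes nothing perpendicular to the bank.
Time = 389 / 5.890 = 66.047 s.

66.0 s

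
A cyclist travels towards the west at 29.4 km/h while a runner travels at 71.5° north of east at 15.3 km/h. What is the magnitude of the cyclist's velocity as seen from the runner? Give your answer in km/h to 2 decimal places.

37.20 km/h

Taking east as x and north as y: cyclist velocity = (-29.400, 0.000) km/h; runner velocity = (4.855, 14.509) km/h.
Velocity of cyclist relative to runner = (-29.400, 0.000) − (4.855, 14.509) = (-34.255, -14.509) km/h.
Magnitude = |(-34.255, -14.509)| = 37.201 km/h.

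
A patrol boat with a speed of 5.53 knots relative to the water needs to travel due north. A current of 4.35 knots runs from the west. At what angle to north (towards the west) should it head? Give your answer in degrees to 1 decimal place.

51.9°

The current pushes perpendicular to the desired track; the heading must have a component into the current equal to 4.35 knots: 5.53 sin θ = 4.35.
sin θ = 0.7866, so θ = 51.871°.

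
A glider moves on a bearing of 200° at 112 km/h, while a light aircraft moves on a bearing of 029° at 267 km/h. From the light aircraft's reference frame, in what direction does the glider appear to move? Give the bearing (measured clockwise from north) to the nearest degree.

Taking east as x and north as y: glider velocity = (-38.306, -105.246) km/h; light aircraft velocity = (129.444, 233.523) km/h.
Velocity of glider relative to light aircraft = (-38.306, -105.246) − (129.444, 233.523) = (-167.750, -338.769) km/h.
Bearing = atan2(-167.75, -338.77) = 206.34° clockwise from north.

206°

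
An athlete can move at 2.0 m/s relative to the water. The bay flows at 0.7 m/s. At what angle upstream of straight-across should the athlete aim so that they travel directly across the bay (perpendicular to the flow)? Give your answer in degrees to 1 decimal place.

20.5°

To cancel the current, the upstream component of the athlete's velocity must equal the flow: 2.0 sin θ = 0.7.
sin θ = 0.7 / 2.0 = 0.3500.
θ = arcsin(0.3500) = 20.487°.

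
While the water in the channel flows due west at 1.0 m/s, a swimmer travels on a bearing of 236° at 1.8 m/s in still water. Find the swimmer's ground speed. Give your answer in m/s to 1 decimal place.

Taking east as x and north as y: velocity relative to the water = (-1.492, -1.007) m/s; the water relative to ground = (-1.000, 0.000) m/s.
Velocity relative to ground = (-1.492, -1.007) + (-1.000, 0.000) = (-2.492, -1.007) m/s.
Speed = |(-2.492, -1.007)| = 2.688 m/s.

2.7 m/s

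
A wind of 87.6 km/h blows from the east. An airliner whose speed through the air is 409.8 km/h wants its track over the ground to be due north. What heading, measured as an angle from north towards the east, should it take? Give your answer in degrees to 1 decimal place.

The wind pushes perpendicular to the desired track; the heading must have a component into the wind equal to 87.6 km/h: 409.8 sin θ = 87.6.
sin θ = 0.2138, so θ = 12.343°.

12.3°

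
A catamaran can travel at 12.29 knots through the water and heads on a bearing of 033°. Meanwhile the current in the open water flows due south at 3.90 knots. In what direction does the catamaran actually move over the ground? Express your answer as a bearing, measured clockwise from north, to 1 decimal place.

046.3°

Taking east as x and north as y: velocity relative to the water = (6.694, 10.307) knots; the water relative to ground = (0.000, -3.900) knots.
Velocity relative to ground = (6.694, 10.307) + (0.000, -3.900) = (6.694, 6.407) knots.
Bearing = atan2(6.69, 6.41) = 46.25° clockwise from north.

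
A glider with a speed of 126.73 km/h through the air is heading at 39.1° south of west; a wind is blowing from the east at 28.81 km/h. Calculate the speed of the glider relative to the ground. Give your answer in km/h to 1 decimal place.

150.2 km/h

Taking east as x and north as y: velocity relative to the air = (-98.348, -79.926) km/h; the air relative to ground = (-28.810, 0.000) km/h.
Velocity relative to ground = (-98.348, -79.926) + (-28.810, 0.000) = (-127.158, -79.926) km/h.
Speed = |(-127.158, -79.926)| = 150.191 km/h.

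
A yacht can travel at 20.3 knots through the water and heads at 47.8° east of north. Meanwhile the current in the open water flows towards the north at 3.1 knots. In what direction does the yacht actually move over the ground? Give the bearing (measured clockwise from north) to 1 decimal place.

Taking east as x and north as y: velocity relative to the water = (15.038, 13.636) knots; the water relative to ground = (0.000, 3.100) knots.
Velocity relative to ground = (15.038, 13.636) + (0.000, 3.100) = (15.038, 16.736) knots.
Bearing = atan2(15.04, 16.74) = 41.94° clockwise from north.

041.9°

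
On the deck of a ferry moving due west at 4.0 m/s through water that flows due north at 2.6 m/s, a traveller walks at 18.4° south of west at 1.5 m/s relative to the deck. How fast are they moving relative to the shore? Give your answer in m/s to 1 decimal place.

In east/north components (m/s): traveller relative to ferry = (-1.423, -0.473); ferry relative to water = (-4.000, 0.000); water relative to ground = (0.000, 2.600).
Sum = (-5.423, 2.127) m/s.
Speed = |(-5.423, 2.127)| = 5.825 m/s.

5.8 m/s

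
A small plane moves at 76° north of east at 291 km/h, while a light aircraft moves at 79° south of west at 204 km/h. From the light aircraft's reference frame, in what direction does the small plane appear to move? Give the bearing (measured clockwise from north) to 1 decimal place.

012.8°

Taking east as x and north as y: small plane velocity = (70.399, 282.356) km/h; light aircraft velocity = (-38.925, -200.252) km/h.
Velocity of small plane relative to light aircraft = (70.399, 282.356) − (-38.925, -200.252) = (109.324, 482.608) km/h.
Bearing = atan2(109.32, 482.61) = 12.76° clockwise from north.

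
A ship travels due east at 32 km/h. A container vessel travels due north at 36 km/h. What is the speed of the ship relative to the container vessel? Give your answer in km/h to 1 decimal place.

Taking east as x and north as y: ship velocity = (32.000, 0.000) km/h; container vessel velocity = (0.000, 36.000) km/h.
Velocity of ship relative to container vessel = (32.000, 0.000) − (0.000, 36.000) = (32.000, -36.000) km/h.
Magnitude = |(32.000, -36.000)| = 48.166 km/h.

48.2 km/h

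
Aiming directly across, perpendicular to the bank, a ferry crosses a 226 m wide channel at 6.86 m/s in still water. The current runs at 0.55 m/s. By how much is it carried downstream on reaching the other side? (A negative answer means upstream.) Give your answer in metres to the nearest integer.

18 m

Perpendicular speed = 6.860 m/s; crossing time = 226 / 6.860 = 32.945 s.
Net downstream speed = 0.550 m/s.
Drift = 0.550 × 32.945 = 18.120 m (downstream).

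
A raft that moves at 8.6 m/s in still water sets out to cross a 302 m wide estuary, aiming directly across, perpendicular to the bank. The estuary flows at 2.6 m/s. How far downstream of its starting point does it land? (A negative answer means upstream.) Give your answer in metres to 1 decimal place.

Perpendicular speed = 8.600 m/s; crossing time = 302 / 8.600 = 35.116 s.
Net downstream speed = 2.600 m/s.
Drift = 2.600 × 35.116 = 91.302 m (downstream).

91.3 m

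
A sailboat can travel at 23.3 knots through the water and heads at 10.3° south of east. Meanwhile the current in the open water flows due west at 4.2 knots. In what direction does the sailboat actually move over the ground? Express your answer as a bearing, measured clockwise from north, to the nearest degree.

Taking east as x and north as y: velocity relative to the water = (22.925, -4.166) knots; the water relative to ground = (-4.200, 0.000) knots.
Velocity relative to ground = (22.925, -4.166) + (-4.200, 0.000) = (18.725, -4.166) knots.
Bearing = atan2(18.72, -4.17) = 102.54° clockwise from north.

103°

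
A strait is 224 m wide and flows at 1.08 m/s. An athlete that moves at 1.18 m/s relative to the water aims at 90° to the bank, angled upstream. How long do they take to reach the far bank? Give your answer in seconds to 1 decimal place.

The component of the athlete's velocity perpendicular to the bank is 1.18 m/s.
Only the cross-stream component determines the crossing time; the current contributes nothing perpendicular to the bank.
Time = 224 / 1.180 = 189.831 s.

189.8 s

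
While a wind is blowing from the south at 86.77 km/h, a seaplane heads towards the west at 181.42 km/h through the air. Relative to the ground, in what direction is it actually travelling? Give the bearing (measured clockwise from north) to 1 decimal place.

295.6°

Taking east as x and north as y: velocity relative to the air = (-181.420, 0.000) km/h; the air relative to ground = (0.000, 86.770) km/h.
Velocity relative to ground = (-181.420, 0.000) + (0.000, 86.770) = (-181.420, 86.770) km/h.
Bearing = atan2(-181.42, 86.77) = 295.56° clockwise from north.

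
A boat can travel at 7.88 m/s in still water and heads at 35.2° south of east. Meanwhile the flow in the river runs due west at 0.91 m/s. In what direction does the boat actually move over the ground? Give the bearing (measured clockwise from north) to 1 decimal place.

Taking east as x and north as y: velocity relative to the water = (6.439, -4.542) m/s; the water relative to ground = (-0.910, 0.000) m/s.
Velocity relative to ground = (6.439, -4.542) + (-0.910, 0.000) = (5.529, -4.542) m/s.
Bearing = atan2(5.53, -4.54) = 129.40° clockwise from north.

129.4°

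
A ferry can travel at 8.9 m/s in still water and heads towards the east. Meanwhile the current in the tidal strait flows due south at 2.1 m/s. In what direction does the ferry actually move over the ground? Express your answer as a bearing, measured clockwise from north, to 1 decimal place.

103.3°

Taking east as x and north as y: velocity relative to the water = (8.900, 0.000) m/s; the water relative to ground = (0.000, -2.100) m/s.
Velocity relative to ground = (8.900, 0.000) + (0.000, -2.100) = (8.900, -2.100) m/s.
Bearing = atan2(8.90, -2.10) = 103.28° clockwise from north.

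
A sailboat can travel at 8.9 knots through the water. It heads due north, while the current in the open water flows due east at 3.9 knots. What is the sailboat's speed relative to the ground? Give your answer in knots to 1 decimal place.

Taking east as x and north as y: velocity relative to the water = (0.000, 8.900) knots; the water relative to ground = (3.900, 0.000) knots.
Velocity relative to ground = (0.000, 8.900) + (3.900, 0.000) = (3.900, 8.900) knots.
Speed = |(3.900, 8.900)| = 9.717 knots.

9.7 knots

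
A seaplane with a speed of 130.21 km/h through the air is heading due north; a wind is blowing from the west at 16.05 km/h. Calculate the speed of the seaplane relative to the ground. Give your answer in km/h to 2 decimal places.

Taking east as x and north as y: velocity relative to the air = (0.000, 130.210) km/h; the air relative to ground = (16.050, 0.000) km/h.
Velocity relative to ground = (0.000, 130.210) + (16.050, 0.000) = (16.050, 130.210) km/h.
Speed = |(16.050, 130.210)| = 131.195 km/h.

131.20 km/h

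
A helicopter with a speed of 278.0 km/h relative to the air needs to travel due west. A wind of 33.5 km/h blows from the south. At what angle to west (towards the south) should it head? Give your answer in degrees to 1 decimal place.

The wind pushes perpendicular to the desired track; the heading must have a component into the wind equal to 33.5 km/h: 278.0 sin θ = 33.5.
sin θ = 0.1205, so θ = 6.921°.

6.9°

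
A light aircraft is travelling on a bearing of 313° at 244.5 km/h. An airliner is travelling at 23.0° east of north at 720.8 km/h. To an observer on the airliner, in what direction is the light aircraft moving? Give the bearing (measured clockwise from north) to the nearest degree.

Taking east as x and north as y: light aircraft velocity = (-178.816, 166.749) km/h; airliner velocity = (281.639, 663.500) km/h.
Velocity of light aircraft relative to airliner = (-178.816, 166.749) − (281.639, 663.500) = (-460.455, -496.751) km/h.
Bearing = atan2(-460.45, -496.75) = 222.83° clockwise from north.

223°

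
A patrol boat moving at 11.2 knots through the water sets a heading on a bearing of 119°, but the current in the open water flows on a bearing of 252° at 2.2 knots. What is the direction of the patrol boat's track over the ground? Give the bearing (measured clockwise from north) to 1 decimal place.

128.4°

Taking east as x and north as y: velocity relative to the water = (9.796, -5.430) knots; the water relative to ground = (-2.092, -0.680) knots.
Velocity relative to ground = (9.796, -5.430) + (-2.092, -0.680) = (7.703, -6.110) knots.
Bearing = atan2(7.70, -6.11) = 128.42° clockwise from north.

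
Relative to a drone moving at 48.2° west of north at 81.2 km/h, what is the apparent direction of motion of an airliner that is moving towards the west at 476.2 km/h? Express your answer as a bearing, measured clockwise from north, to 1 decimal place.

Taking east as x and north as y: airliner velocity = (-476.200, 0.000) km/h; drone velocity = (-60.533, 54.122) km/h.
Velocity of airliner relative to drone = (-476.200, 0.000) − (-60.533, 54.122) = (-415.667, -54.122) km/h.
Bearing = atan2(-415.67, -54.12) = 262.58° clockwise from north.

262.6°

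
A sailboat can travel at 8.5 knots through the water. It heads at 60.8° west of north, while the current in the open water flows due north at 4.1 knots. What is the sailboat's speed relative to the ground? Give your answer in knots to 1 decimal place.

Taking east as x and north as y: velocity relative to the water = (-7.420, 4.147) knots; the water relative to ground = (0.000, 4.100) knots.
Velocity relative to ground = (-7.420, 4.147) + (0.000, 4.100) = (-7.420, 8.247) knots.
Speed = |(-7.420, 8.247)| = 11.093 knots.

11.1 knots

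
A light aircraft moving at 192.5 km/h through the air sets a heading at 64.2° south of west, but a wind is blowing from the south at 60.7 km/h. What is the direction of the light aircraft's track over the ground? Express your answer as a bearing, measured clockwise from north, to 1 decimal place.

216.6°

Taking east as x and north as y: velocity relative to the air = (-83.782, -173.311) km/h; the air relative to ground = (0.000, 60.700) km/h.
Velocity relative to ground = (-83.782, -173.311) + (0.000, 60.700) = (-83.782, -112.611) km/h.
Bearing = atan2(-83.78, -112.61) = 216.65° clockwise from north.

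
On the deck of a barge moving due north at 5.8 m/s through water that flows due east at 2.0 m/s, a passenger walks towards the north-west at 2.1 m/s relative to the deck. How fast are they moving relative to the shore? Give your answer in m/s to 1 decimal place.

In east/north components (m/s): passenger relative to barge = (-1.485, 1.485); barge relative to water = (0.000, 5.800); water relative to ground = (2.000, 0.000).
Sum = (0.515, 7.285) m/s.
Speed = |(0.515, 7.285)| = 7.303 m/s.

7.3 m/s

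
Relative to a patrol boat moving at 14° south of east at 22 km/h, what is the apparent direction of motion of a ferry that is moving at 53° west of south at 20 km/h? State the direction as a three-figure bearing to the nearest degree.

260°

Taking east as x and north as y: ferry velocity = (-15.973, -12.036) km/h; patrol boat velocity = (21.347, -5.322) km/h.
Velocity of ferry relative to patrol boat = (-15.973, -12.036) − (21.347, -5.322) = (-37.319, -6.714) km/h.
Bearing = atan2(-37.32, -6.71) = 259.80° clockwise from north.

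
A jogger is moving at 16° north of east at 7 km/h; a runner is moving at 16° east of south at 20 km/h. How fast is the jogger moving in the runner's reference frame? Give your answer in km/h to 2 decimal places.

21.19 km/h

Taking east as x and north as y: jogger velocity = (6.729, 1.929) km/h; runner velocity = (5.513, -19.225) km/h.
Velocity of jogger relative to runner = (6.729, 1.929) − (5.513, -19.225) = (1.216, 21.155) km/h.
Magnitude = |(1.216, 21.155)| = 21.190 km/h.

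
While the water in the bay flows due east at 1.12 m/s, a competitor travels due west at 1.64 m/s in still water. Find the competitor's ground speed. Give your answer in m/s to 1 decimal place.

Taking east as x and north as y: velocity relative to the water = (-1.640, 0.000) m/s; the water relative to ground = (1.120, 0.000) m/s.
Velocity relative to ground = (-1.640, 0.000) + (1.120, 0.000) = (-0.520, 0.000) m/s.
Speed = |(-0.520, 0.000)| = 0.520 m/s.

0.5 m/s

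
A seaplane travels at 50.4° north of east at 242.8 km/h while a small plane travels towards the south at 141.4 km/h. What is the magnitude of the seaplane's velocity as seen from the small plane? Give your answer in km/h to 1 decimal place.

Taking east as x and north as y: seaplane velocity = (154.767, 187.081) km/h; small plane velocity = (0.000, -141.400) km/h.
Velocity of seaplane relative to small plane = (154.767, 187.081) − (0.000, -141.400) = (154.767, 328.481) km/h.
Magnitude = |(154.767, 328.481)| = 363.115 km/h.

363.1 km/h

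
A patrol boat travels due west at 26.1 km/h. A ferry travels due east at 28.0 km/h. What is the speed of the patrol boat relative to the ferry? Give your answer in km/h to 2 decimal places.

54.10 km/h

Taking east as x and north as y: patrol boat velocity = (-26.100, 0.000) km/h; ferry velocity = (28.000, 0.000) km/h.
Velocity of patrol boat relative to ferry = (-26.100, 0.000) − (28.000, 0.000) = (-54.100, 0.000) km/h.
Magnitude = |(-54.100, 0.000)| = 54.100 km/h.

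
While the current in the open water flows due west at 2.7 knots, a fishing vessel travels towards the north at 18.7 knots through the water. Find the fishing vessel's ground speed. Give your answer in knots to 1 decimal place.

18.9 knots

Taking east as x and north as y: velocity relative to the water = (0.000, 18.700) knots; the water relative to ground = (-2.700, 0.000) knots.
Velocity relative to ground = (0.000, 18.700) + (-2.700, 0.000) = (-2.700, 18.700) knots.
Speed = |(-2.700, 18.700)| = 18.894 knots.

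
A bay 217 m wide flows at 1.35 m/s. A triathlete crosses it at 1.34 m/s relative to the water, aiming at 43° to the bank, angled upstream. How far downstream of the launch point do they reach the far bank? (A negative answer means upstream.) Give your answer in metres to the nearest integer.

88 m

Perpendicular speed = 0.914 m/s; crossing time = 217 / 0.914 = 237.450 s.
Net downstream speed = 0.370 m/s.
Drift = 0.370 × 237.450 = 87.853 m (downstream).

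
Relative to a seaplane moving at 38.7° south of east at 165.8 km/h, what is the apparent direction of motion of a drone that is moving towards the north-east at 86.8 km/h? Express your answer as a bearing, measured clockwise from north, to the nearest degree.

Taking east as x and north as y: drone velocity = (61.377, 61.377) km/h; seaplane velocity = (129.395, -103.665) km/h.
Velocity of drone relative to seaplane = (61.377, 61.377) − (129.395, -103.665) = (-68.018, 165.042) km/h.
Bearing = atan2(-68.02, 165.04) = 337.60° clockwise from north.

338°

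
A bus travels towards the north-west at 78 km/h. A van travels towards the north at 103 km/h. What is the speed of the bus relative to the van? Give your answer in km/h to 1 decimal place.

73.0 km/h

Taking east as x and north as y: bus velocity = (-55.154, 55.154) km/h; van velocity = (0.000, 103.000) km/h.
Velocity of bus relative to van = (-55.154, 55.154) − (0.000, 103.000) = (-55.154, -47.846) km/h.
Magnitude = |(-55.154, -47.846)| = 73.015 km/h.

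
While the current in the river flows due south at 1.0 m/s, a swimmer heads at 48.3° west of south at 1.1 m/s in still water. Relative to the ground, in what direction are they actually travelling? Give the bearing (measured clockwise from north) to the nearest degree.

205°

Taking east as x and north as y: velocity relative to the water = (-0.821, -0.732) m/s; the water relative to ground = (0.000, -1.000) m/s.
Velocity relative to ground = (-0.821, -0.732) + (0.000, -1.000) = (-0.821, -1.732) m/s.
Bearing = atan2(-0.82, -1.73) = 205.37° clockwise from north.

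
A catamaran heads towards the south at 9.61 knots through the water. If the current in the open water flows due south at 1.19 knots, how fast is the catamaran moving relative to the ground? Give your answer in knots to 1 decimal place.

Taking east as x and north as y: velocity relative to the water = (0.000, -9.610) knots; the water relative to ground = (0.000, -1.190) knots.
Velocity relative to ground = (0.000, -9.610) + (0.000, -1.190) = (0.000, -10.800) knots.
Speed = |(0.000, -10.800)| = 10.800 knots.

10.8 knots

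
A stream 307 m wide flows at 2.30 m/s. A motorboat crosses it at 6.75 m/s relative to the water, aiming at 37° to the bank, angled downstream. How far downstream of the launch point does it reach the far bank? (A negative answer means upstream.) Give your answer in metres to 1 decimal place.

Perpendicular speed = 4.062 m/s; crossing time = 307 / 4.062 = 75.574 s.
Net downstream speed = 7.691 m/s.
Drift = 7.691 × 75.574 = 581.223 m (downstream).

581.2 m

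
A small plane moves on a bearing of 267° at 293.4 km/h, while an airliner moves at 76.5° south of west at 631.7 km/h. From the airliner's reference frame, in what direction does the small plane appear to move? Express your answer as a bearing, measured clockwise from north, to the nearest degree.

346°

Taking east as x and north as y: small plane velocity = (-292.998, -15.355) km/h; airliner velocity = (-147.467, -614.246) km/h.
Velocity of small plane relative to airliner = (-292.998, -15.355) − (-147.467, -614.246) = (-145.530, 598.891) km/h.
Bearing = atan2(-145.53, 598.89) = 346.34° clockwise from north.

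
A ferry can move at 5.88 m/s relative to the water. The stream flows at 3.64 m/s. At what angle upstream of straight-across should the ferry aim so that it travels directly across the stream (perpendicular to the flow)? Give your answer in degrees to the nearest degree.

To cancel the current, the upstream component of the ferry's velocity must equal the flow: 5.88 sin θ = 3.64.
sin θ = 3.64 / 5.88 = 0.6190.
θ = arcsin(0.6190) = 38.247°.

38°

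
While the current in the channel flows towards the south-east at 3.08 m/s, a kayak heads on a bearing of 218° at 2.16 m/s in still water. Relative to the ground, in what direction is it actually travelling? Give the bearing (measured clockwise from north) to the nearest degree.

Taking east as x and north as y: velocity relative to the water = (-1.330, -1.702) m/s; the water relative to ground = (2.178, -2.178) m/s.
Velocity relative to ground = (-1.330, -1.702) + (2.178, -2.178) = (0.848, -3.880) m/s.
Bearing = atan2(0.85, -3.88) = 167.67° clockwise from north.

168°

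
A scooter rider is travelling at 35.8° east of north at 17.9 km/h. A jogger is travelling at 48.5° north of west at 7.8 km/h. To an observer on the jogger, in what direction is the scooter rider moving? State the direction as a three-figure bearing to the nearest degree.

Taking east as x and north as y: scooter rider velocity = (10.471, 14.518) km/h; jogger velocity = (-5.168, 5.842) km/h.
Velocity of scooter rider relative to jogger = (10.471, 14.518) − (-5.168, 5.842) = (15.639, 8.676) km/h.
Bearing = atan2(15.64, 8.68) = 60.98° clockwise from north.

061°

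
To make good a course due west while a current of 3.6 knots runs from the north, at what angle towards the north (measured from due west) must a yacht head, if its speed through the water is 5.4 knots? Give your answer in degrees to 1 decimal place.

The current pushes perpendicular to the desired track; the heading must have a component into the current equal to 3.6 knots: 5.4 sin θ = 3.6.
sin θ = 0.6667, so θ = 41.810°.

41.8°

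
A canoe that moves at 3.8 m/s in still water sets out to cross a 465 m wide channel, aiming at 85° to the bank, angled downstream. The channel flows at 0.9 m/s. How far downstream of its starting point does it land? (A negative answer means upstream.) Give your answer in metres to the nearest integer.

151 m

Perpendicular speed = 3.786 m/s; crossing time = 465 / 3.786 = 122.836 s.
Net downstream speed = 1.231 m/s.
Drift = 1.231 × 122.836 = 151.234 m (downstream).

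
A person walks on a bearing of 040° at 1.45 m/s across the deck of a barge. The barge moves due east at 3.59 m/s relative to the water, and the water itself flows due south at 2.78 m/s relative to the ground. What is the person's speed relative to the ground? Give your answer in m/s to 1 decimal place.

In east/north components (m/s): person relative to barge = (0.932, 1.111); barge relative to water = (3.590, 0.000); water relative to ground = (0.000, -2.780).
Sum = (4.522, -1.669) m/s.
Speed = |(4.522, -1.669)| = 4.820 m/s.

4.8 m/s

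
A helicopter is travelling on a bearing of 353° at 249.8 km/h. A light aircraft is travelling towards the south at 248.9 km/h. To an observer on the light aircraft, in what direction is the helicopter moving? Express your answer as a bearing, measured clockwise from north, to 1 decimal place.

Taking east as x and north as y: helicopter velocity = (-30.443, 247.938) km/h; light aircraft velocity = (0.000, -248.900) km/h.
Velocity of helicopter relative to light aircraft = (-30.443, 247.938) − (0.000, -248.900) = (-30.443, 496.838) km/h.
Bearing = atan2(-30.44, 496.84) = 356.49° clockwise from north.

356.5°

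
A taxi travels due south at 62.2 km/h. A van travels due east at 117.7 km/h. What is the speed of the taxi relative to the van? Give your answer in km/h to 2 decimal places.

133.12 km/h

Taking east as x and north as y: taxi velocity = (0.000, -62.200) km/h; van velocity = (117.700, 0.000) km/h.
Velocity of taxi relative to van = (0.000, -62.200) − (117.700, 0.000) = (-117.700, -62.200) km/h.
Magnitude = |(-117.700, -62.200)| = 133.124 km/h.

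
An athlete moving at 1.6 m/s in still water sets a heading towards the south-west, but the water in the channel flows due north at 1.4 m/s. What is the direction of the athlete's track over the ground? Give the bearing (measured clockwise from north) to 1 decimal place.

283.4°

Taking east as x and north as y: velocity relative to the water = (-1.131, -1.131) m/s; the water relative to ground = (0.000, 1.400) m/s.
Velocity relative to ground = (-1.131, -1.131) + (0.000, 1.400) = (-1.131, 0.269) m/s.
Bearing = atan2(-1.13, 0.27) = 283.36° clockwise from north.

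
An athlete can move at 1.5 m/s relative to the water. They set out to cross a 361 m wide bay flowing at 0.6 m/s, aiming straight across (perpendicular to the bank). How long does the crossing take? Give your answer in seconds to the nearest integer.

The component of the athlete's velocity perpendicular to the bank is 1.5 m/s.
The current is parallel to the bank, so it does not affect the crossing time.
Time = 361 / 1.500 = 240.667 s.

241 s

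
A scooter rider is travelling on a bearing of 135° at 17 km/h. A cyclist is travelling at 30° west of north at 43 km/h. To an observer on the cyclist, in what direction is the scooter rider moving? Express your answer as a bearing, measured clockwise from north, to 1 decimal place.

Taking east as x and north as y: scooter rider velocity = (12.021, -12.021) km/h; cyclist velocity = (-21.500, 37.239) km/h.
Velocity of scooter rider relative to cyclist = (12.021, -12.021) − (-21.500, 37.239) = (33.521, -49.260) km/h.
Bearing = atan2(33.52, -49.26) = 145.77° clockwise from north.

145.8°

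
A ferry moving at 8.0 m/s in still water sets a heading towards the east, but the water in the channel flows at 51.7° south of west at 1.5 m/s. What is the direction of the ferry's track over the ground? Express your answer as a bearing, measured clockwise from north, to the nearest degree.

099°

Taking east as x and north as y: velocity relative to the water = (8.000, 0.000) m/s; the water relative to ground = (-0.930, -1.177) m/s.
Velocity relative to ground = (8.000, 0.000) + (-0.930, -1.177) = (7.070, -1.177) m/s.
Bearing = atan2(7.07, -1.18) = 99.45° clockwise from north.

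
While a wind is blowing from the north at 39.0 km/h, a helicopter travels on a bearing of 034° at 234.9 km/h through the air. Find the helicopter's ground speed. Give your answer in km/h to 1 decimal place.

Taking east as x and north as y: velocity relative to the air = (131.354, 194.741) km/h; the air relative to ground = (0.000, -39.000) km/h.
Velocity relative to ground = (131.354, 194.741) + (0.000, -39.000) = (131.354, 155.741) km/h.
Speed = |(131.354, 155.741)| = 203.738 km/h.

203.7 km/h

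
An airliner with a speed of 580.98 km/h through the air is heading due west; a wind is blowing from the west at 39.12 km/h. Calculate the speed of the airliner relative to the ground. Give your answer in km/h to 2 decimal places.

Taking east as x and north as y: velocity relative to the air = (-580.980, 0.000) km/h; the air relative to ground = (39.120, 0.000) km/h.
Velocity relative to ground = (-580.980, 0.000) + (39.120, 0.000) = (-541.860, 0.000) km/h.
Speed = |(-541.860, 0.000)| = 541.860 km/h.

541.86 km/h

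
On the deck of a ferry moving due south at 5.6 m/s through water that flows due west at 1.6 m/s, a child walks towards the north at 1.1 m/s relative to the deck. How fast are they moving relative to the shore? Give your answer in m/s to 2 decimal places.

In east/north components (m/s): child relative to ferry = (0.000, 1.100); ferry relative to water = (0.000, -5.600); water relative to ground = (-1.600, 0.000).
Sum = (-1.600, -4.500) m/s.
Speed = |(-1.600, -4.500)| = 4.776 m/s.

4.78 m/s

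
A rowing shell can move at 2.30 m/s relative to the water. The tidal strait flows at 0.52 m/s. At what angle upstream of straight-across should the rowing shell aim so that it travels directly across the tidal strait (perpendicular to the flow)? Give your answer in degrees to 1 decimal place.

13.1°

To cancel the current, the upstream component of the rowing shell's velocity must equal the flow: 2.30 sin θ = 0.52.
sin θ = 0.52 / 2.30 = 0.2261.
θ = arcsin(0.2261) = 13.067°.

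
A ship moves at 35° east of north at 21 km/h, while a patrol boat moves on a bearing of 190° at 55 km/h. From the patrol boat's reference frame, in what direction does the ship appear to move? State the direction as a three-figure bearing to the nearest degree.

017°

Taking east as x and north as y: ship velocity = (12.045, 17.202) km/h; patrol boat velocity = (-9.551, -54.164) km/h.
Velocity of ship relative to patrol boat = (12.045, 17.202) − (-9.551, -54.164) = (21.596, 71.367) km/h.
Bearing = atan2(21.60, 71.37) = 16.84° clockwise from north.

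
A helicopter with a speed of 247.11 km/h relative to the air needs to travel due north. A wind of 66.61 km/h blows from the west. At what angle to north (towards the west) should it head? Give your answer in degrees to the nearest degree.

The wind pushes perpendicular to the desired track; the heading must have a component into the wind equal to 66.61 km/h: 247.11 sin θ = 66.61.
sin θ = 0.2696, so θ = 15.638°.

16°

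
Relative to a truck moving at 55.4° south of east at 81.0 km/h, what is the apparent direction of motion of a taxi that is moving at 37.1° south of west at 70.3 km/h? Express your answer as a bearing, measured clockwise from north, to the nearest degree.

Taking east as x and north as y: taxi velocity = (-56.070, -42.406) km/h; truck velocity = (45.995, -66.674) km/h.
Velocity of taxi relative to truck = (-56.070, -42.406) − (45.995, -66.674) = (-102.065, 24.269) km/h.
Bearing = atan2(-102.07, 24.27) = 283.38° clockwise from north.

283°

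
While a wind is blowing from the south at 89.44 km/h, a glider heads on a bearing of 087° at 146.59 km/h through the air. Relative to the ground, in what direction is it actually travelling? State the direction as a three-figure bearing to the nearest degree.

Taking east as x and north as y: velocity relative to the air = (146.389, 7.672) km/h; the air relative to ground = (0.000, 89.440) km/h.
Velocity relative to ground = (146.389, 7.672) + (0.000, 89.440) = (146.389, 97.112) km/h.
Bearing = atan2(146.39, 97.11) = 56.44° clockwise from north.

056°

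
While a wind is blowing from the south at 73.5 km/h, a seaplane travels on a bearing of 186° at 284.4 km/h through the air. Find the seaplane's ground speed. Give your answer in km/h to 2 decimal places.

211.44 km/h

Taking east as x and north as y: velocity relative to the air = (-29.728, -282.842) km/h; the air relative to ground = (0.000, 73.500) km/h.
Velocity relative to ground = (-29.728, -282.842) + (0.000, 73.500) = (-29.728, -209.342) km/h.
Speed = |(-29.728, -209.342)| = 211.442 km/h.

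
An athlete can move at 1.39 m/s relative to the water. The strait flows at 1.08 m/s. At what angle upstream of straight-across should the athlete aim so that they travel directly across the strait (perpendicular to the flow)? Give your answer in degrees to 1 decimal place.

51.0°

To cancel the current, the upstream component of the athlete's velocity must equal the flow: 1.39 sin θ = 1.08.
sin θ = 1.08 / 1.39 = 0.7770.
θ = arcsin(0.7770) = 50.985°.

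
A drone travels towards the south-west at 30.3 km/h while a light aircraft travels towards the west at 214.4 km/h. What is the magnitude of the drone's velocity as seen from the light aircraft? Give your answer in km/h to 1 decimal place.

Taking east as x and north as y: drone velocity = (-21.425, -21.425) km/h; light aircraft velocity = (-214.400, 0.000) km/h.
Velocity of drone relative to light aircraft = (-21.425, -21.425) − (-214.400, 0.000) = (192.975, -21.425) km/h.
Magnitude = |(192.975, -21.425)| = 194.160 km/h.

194.2 km/h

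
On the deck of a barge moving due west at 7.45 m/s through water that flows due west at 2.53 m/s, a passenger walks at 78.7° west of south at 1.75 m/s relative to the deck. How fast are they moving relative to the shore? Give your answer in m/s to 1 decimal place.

In east/north components (m/s): passenger relative to barge = (-1.716, -0.343); barge relative to water = (-7.450, 0.000); water relative to ground = (-2.530, 0.000).
Sum = (-11.696, -0.343) m/s.
Speed = |(-11.696, -0.343)| = 11.701 m/s.

11.7 m/s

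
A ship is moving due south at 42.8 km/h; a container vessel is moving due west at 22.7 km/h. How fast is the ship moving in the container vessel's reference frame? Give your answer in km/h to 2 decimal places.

Taking east as x and north as y: ship velocity = (0.000, -42.800) km/h; container vessel velocity = (-22.700, 0.000) km/h.
Velocity of ship relative to container vessel = (0.000, -42.800) − (-22.700, 0.000) = (22.700, -42.800) km/h.
Magnitude = |(22.700, -42.800)| = 48.447 km/h.

48.45 km/h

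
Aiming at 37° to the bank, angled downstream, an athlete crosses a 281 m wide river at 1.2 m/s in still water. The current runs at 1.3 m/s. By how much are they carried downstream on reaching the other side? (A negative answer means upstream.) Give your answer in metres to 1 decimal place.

878.7 m

Perpendicular speed = 0.722 m/s; crossing time = 281 / 0.722 = 389.101 s.
Net downstream speed = 2.258 m/s.
Drift = 2.258 × 389.101 = 878.731 m (downstream).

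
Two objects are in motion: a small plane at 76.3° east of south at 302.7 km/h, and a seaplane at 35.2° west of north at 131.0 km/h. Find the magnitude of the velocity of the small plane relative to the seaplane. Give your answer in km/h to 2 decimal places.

410.55 km/h

Taking east as x and north as y: small plane velocity = (294.088, -71.691) km/h; seaplane velocity = (-75.513, 107.046) km/h.
Velocity of small plane relative to seaplane = (294.088, -71.691) − (-75.513, 107.046) = (369.601, -178.737) km/h.
Magnitude = |(369.601, -178.737)| = 410.550 km/h.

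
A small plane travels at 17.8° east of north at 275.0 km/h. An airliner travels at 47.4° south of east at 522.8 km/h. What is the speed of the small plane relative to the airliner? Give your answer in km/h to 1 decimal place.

Taking east as x and north as y: small plane velocity = (84.066, 261.836) km/h; airliner velocity = (353.871, -384.832) km/h.
Velocity of small plane relative to airliner = (84.066, 261.836) − (353.871, -384.832) = (-269.805, 646.667) km/h.
Magnitude = |(-269.805, 646.667)| = 700.695 km/h.

700.7 km/h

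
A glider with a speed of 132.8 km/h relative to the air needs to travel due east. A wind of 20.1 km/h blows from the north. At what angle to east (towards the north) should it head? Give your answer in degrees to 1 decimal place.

8.7°

The wind pushes perpendicular to the desired track; the heading must have a component into the wind equal to 20.1 km/h: 132.8 sin θ = 20.1.
sin θ = 0.1514, so θ = 8.705°.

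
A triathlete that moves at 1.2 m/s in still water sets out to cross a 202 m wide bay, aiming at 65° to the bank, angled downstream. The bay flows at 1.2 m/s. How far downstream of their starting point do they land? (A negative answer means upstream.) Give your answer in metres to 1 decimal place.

Perpendicular speed = 1.088 m/s; crossing time = 202 / 1.088 = 185.735 s.
Net downstream speed = 1.707 m/s.
Drift = 1.707 × 185.735 = 317.076 m (downstream).

317.1 m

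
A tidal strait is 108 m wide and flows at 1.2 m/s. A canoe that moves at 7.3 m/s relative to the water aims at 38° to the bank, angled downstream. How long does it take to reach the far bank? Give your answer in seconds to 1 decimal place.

24.0 s

The component of the canoe's velocity perpendicular to the bank is 7.3 × sin 38° = 4.494 m/s.
Only the cross-stream component determines the crossing time; the current contributes nothing perpendicular to the bank.
Time = 108 / 4.494 = 24.030 s.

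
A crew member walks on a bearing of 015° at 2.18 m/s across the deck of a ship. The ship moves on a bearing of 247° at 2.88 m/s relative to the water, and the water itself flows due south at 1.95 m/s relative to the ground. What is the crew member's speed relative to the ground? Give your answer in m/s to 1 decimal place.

In east/north components (m/s): crew member relative to ship = (0.564, 2.106); ship relative to water = (-2.651, -1.125); water relative to ground = (0.000, -1.950).
Sum = (-2.087, -0.970) m/s.
Speed = |(-2.087, -0.970)| = 2.301 m/s.

2.3 m/s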